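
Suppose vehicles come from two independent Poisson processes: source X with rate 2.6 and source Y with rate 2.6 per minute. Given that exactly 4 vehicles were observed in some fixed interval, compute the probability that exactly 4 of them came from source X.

Given the total, each event is independently from source X with probability p = λ_X/(λ_X+λ_Y) = 2.6/5.2 = 0.5000.
So K ~ Binomial(4, 2.6/5.2): P(K = 4) = C(4,4) · (2.6/5.2)^4 · (2.6/5.2)^0 ≈ 0.0625.

0.0625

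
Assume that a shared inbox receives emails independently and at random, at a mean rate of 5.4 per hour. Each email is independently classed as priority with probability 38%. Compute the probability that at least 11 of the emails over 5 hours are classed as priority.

0.4495

Thinning: the emails that are classed as priority themselves form a Poisson process with rate 0.38 × 5.4 = 2.052 per hour.
Over the interval, μ = 2.052 × 5 = 10.26 (5 hours).
P(N ≥ 11) = 1 − P(N ≤ 10) ≈ 0.4495.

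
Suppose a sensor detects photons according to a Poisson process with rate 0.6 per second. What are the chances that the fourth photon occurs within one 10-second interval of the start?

0.8488

Over the interval, μ = 0.6 × 10 = 6 (a 10-second interval = 10 seconds).
The fourth arrival falls in the interval iff at least 4 events occur there: P(S_4 ≤ t) = P(N ≥ 4) = 1 − P(N ≤ 3) ≈ 0.8488.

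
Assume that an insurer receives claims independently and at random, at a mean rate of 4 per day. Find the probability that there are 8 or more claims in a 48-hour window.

Over the interval, μ = 4 × 2 = 8 (a 48-hour window = 2 days).
P(N ≥ 8) = 1 − P(N ≤ 7) = 1 − Σ_{j=0}^{7} e^(−μ) μ^j/j! ≈ 0.5470.

0.5470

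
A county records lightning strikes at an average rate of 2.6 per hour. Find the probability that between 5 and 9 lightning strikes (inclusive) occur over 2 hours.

Over the interval, μ = 2.6 × 2 = 5.2 (2 hours).
P(5 ≤ N ≤ 9) = Σ_{j=5}^{9} e^(−5.2) · 5.2^j/j! ≈ 0.5542.

0.5542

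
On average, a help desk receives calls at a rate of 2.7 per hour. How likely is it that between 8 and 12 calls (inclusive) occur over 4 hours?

Over the interval, μ = 2.7 × 4 = 10.8 (4 hours).
P(8 ≤ N ≤ 12) = Σ_{j=8}^{12} e^(−10.8) · 10.8^j/j! ≈ 0.5538.

0.5538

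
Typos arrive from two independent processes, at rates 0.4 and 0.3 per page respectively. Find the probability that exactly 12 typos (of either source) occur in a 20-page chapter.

0.0984

Independent Poisson processes superpose: combined rate λ = 0.4 + 0.3 = 0.7 per page.
Over the interval, μ = 0.7 × 20 = 14 (a 20-page chapter = 20 pages).
P(N = 12) = e^(−14) · 14^12/12! ≈ 0.0984.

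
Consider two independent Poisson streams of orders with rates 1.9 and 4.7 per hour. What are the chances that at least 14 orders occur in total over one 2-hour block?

Independent Poisson processes superpose: combined rate λ = 1.9 + 4.7 = 6.6 per hour.
Over the interval, μ = 6.6 × 2 = 13.2 (a 2-hour block = 2 hours).
P(N ≥ 14) = 1 − P(N ≤ 13) ≈ 0.4489.

0.4489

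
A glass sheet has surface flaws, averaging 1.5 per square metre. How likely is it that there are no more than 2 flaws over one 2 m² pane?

0.4232

Over the interval, μ = 1.5 × 2 = 3 (a 2 m² pane = 2 square metres).
P(N ≤ 2) = Σ_{j=0}^{2} e^(−μ) μ^j/j! ≈ 0.4232.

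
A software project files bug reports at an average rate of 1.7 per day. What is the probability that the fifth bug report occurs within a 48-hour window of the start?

0.2558

Over the interval, μ = 1.7 × 2 = 3.4 (a 48-hour window = 2 days).
The fifth arrival falls in the interval iff at least 5 events occur there: P(S_5 ≤ t) = P(N ≥ 5) = 1 − P(N ≤ 4) ≈ 0.2558.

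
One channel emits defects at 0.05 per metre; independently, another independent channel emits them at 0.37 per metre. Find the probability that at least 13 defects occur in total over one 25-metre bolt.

Independent Poisson processes superpose: combined rate λ = 0.05 + 0.37 = 0.42 per metre.
Over the interval, μ = 0.42 × 25 = 10.5 (a 25-metre bolt = 25 metres).
P(N ≥ 13) = 1 − P(N ≤ 12) ≈ 0.2580.

0.2580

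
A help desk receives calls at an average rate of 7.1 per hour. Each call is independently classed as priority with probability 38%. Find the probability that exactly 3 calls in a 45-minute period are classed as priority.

0.1825

Thinning: the calls that are classed as priority themselves form a Poisson process with rate 0.38 × 7.1 = 2.698 per hour.
Over the interval, μ = 2.698 × 0.75 = 2.0235 (a 45-minute period = 0.75 hours).
P(N = 3) = e^(−2.0235) · 2.0235^3/3! ≈ 0.1825.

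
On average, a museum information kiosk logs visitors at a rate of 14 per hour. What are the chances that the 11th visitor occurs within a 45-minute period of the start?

0.4793

Over the interval, μ = 14 × 0.75 = 10.5 (a 45-minute period = 0.75 hours).
The 11th arrival falls in the interval iff at least 11 events occur there: P(S_11 ≤ t) = P(N ≥ 11) = 1 − P(N ≤ 10) ≈ 0.4793.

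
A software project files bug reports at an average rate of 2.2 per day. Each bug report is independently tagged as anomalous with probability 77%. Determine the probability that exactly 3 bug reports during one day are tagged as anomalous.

0.1489

Thinning: the bug reports that are tagged as anomalous themselves form a Poisson process with rate 0.77 × 2.2 = 1.694 per day.
So μ = 1.694.
P(N = 3) = e^(−1.694) · 1.694^3/3! ≈ 0.1489.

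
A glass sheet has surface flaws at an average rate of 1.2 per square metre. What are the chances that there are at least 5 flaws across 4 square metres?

0.5237

Over the interval, μ = 1.2 × 4 = 4.8 (4 square metres).
P(N ≥ 5) = 1 − P(N ≤ 4) = 1 − Σ_{j=0}^{4} e^(−μ) μ^j/j! ≈ 0.5237.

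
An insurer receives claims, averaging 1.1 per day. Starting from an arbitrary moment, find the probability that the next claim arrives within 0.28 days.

Inter-arrival times are exponential with rate λ = 1.1 per day.
P(T ≤ 0.28) = 1 − e^(−λt) = 1 − e^(−1.1 × 0.28) = 1 − e^(−0.308) ≈ 0.2651.

0.2651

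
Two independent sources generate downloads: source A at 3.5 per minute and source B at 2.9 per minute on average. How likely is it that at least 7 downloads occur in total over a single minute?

Independent Poisson processes superpose: combined rate λ = 3.5 + 2.9 = 6.4 per minute.
So μ = 6.4.
P(N ≥ 7) = 1 − P(N ≤ 6) ≈ 0.4577.

0.4577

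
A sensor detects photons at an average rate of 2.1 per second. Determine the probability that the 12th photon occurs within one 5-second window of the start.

Over the interval, μ = 2.1 × 5 = 10.5 (a 5-second window = 5 seconds).
The 12th arrival falls in the interval iff at least 12 events occur there: P(S_12 ≤ t) = P(N ≥ 12) = 1 − P(N ≤ 11) ≈ 0.3613.

0.3613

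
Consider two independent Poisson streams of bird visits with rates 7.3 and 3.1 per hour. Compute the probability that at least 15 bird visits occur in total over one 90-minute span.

Independent Poisson processes superpose: combined rate λ = 7.3 + 3.1 = 10.4 per hour.
Over the interval, μ = 10.4 × 1.5 = 15.6 (a 90-minute span = 1.5 hours).
P(N ≥ 15) = 1 − P(N ≤ 14) ≈ 0.5944.

0.5944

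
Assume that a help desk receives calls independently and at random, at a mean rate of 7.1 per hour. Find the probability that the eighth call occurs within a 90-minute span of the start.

0.8327

Over the interval, μ = 7.1 × 1.5 = 10.65 (a 90-minute span = 1.5 hours).
The eighth arrival falls in the interval iff at least 8 events occur there: P(S_8 ≤ t) = P(N ≥ 8) = 1 − P(N ≤ 7) ≈ 0.8327.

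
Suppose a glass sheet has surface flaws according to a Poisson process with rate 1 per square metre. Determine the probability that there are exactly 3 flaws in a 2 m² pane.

0.1804

Over the interval, μ = 1 × 2 = 2 (a 2 m² pane = 2 square metres).
P(N = 3) = e^(−μ) μ^3/3! = e^(−2) · 2^3/6 ≈ 0.1804.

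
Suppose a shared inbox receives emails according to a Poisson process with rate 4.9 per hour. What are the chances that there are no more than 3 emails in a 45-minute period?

Over the interval, μ = 4.9 × 0.75 = 3.675 (a 45-minute period = 0.75 hours).
P(N ≤ 3) = Σ_{j=0}^{3} e^(−μ) μ^j/j! ≈ 0.4994.

0.4994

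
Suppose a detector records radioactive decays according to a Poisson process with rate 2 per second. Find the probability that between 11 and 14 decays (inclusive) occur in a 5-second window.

Over the interval, μ = 2 × 5 = 10 (a 5-second window = 5 seconds).
P(11 ≤ N ≤ 14) = Σ_{j=11}^{14} e^(−10) · 10^j/j! ≈ 0.3335.

0.3335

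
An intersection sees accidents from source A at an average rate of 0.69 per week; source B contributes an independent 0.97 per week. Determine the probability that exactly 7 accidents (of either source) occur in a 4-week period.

0.1476

Independent Poisson processes superpose: combined rate λ = 0.69 + 0.97 = 1.66 per week.
Over the interval, μ = 1.66 × 4 = 6.64 (a 4-week period = 4 weeks).
P(N = 7) = e^(−6.64) · 6.64^7/7! ≈ 0.1476.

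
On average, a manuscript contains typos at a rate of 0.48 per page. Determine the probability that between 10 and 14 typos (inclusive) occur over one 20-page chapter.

0.4269

Over the interval, μ = 0.48 × 20 = 9.6 (a 20-page chapter = 20 pages).
P(10 ≤ N ≤ 14) = Σ_{j=10}^{14} e^(−9.6) · 9.6^j/j! ≈ 0.4269.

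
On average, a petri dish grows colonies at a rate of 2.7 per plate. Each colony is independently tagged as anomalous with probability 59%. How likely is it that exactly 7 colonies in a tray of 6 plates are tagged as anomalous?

Thinning: the colonies that are tagged as anomalous themselves form a Poisson process with rate 0.59 × 2.7 = 1.593 per plate.
Over the interval, μ = 1.593 × 6 = 9.558 (a tray of 6 plates = 6 plates).
P(N = 7) = e^(−9.558) · 9.558^7/7! ≈ 0.1021.

0.1021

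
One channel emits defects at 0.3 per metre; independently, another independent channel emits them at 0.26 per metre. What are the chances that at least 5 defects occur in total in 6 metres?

Independent Poisson processes superpose: combined rate λ = 0.3 + 0.26 = 0.56 per metre.
Over the interval, μ = 0.56 × 6 = 3.36 (6 metres).
P(N ≥ 5) = 1 − P(N ≤ 4) ≈ 0.2484.

0.2484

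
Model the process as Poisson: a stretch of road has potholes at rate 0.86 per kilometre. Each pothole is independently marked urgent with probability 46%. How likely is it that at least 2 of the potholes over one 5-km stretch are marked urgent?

Thinning: the potholes that are marked urgent themselves form a Poisson process with rate 0.46 × 0.86 = 0.3956 per kilometre.
Over the interval, μ = 0.3956 × 5 = 1.978 (a 5-km stretch = 5 kilometres).
P(N ≥ 2) = 1 − P(N ≤ 1) ≈ 0.5880.

0.5880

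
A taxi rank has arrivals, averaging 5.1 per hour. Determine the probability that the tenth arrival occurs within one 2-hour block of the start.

Over the interval, μ = 5.1 × 2 = 10.2 (a 2-hour block = 2 hours).
The tenth arrival falls in the interval iff at least 10 events occur there: P(S_10 ≤ t) = P(N ≥ 10) = 1 − P(N ≤ 9) ≈ 0.5668.

0.5668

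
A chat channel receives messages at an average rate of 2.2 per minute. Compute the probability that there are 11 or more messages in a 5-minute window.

Over the interval, μ = 2.2 × 5 = 11 (a 5-minute window = 5 minutes).
P(N ≥ 11) = 1 − P(N ≤ 10) = 1 − Σ_{j=0}^{10} e^(−μ) μ^j/j! ≈ 0.5401.

0.5401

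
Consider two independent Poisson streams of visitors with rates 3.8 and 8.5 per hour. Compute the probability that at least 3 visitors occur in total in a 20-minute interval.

0.7762

Independent Poisson processes superpose: combined rate λ = 3.8 + 8.5 = 12.3 per hour.
Over the interval, μ = 12.3 × 1/3 = 4.1 (a 20-minute interval = 1/3 hours).
P(N ≥ 3) = 1 − P(N ≤ 2) ≈ 0.7762.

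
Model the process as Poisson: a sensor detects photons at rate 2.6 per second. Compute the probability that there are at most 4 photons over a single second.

With mean μ = 2.6 per second,
P(N ≤ 4) = Σ_{j=0}^{4} e^(−μ) μ^j/j! ≈ 0.8774.

0.8774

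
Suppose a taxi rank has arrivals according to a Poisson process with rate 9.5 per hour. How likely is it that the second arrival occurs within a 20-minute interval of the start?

0.8244

Over the interval, μ = 9.5 × 1/3 ≈ 3.16667 (a 20-minute interval = 1/3 hours).
The second arrival falls in the interval iff at least 2 events occur there: P(S_2 ≤ t) = P(N ≥ 2) = 1 − P(N ≤ 1) ≈ 0.8244.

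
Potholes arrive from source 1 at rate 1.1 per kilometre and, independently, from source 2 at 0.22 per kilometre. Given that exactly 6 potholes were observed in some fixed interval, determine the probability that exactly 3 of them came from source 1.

0.0536

Given the total, each event is independently from source 1 with probability p = λ_1/(λ_1+λ_2) = 1.1/1.32 ≈ 0.8333.
So K ~ Binomial(6, 1.1/1.32): P(K = 3) = C(6,3) · (1.1/1.32)^3 · (0.22/1.32)^3 ≈ 0.0536.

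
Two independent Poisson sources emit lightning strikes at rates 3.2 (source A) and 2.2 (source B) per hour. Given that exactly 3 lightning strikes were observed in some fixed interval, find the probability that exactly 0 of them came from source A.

Given the total, each event is independently from source A with probability p = λ_A/(λ_A+λ_B) = 3.2/5.4 ≈ 0.5926.
So K ~ Binomial(3, 3.2/5.4): P(K = 0) = C(3,0) · (3.2/5.4)^0 · (2.2/5.4)^3 ≈ 0.0676.

0.0676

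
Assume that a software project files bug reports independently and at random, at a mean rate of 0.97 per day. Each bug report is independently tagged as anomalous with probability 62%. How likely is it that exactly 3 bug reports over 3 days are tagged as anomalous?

0.1611

Thinning: the bug reports that are tagged as anomalous themselves form a Poisson process with rate 0.62 × 0.97 = 0.6014 per day.
Over the interval, μ = 0.6014 × 3 = 1.8042 (3 days).
P(N = 3) = e^(−1.8042) · 1.8042^3/3! ≈ 0.1611.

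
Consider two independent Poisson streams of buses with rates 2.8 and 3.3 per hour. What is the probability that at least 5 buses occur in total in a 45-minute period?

0.4821

Independent Poisson processes superpose: combined rate λ = 2.8 + 3.3 = 6.1 per hour.
Over the interval, μ = 6.1 × 0.75 = 4.575 (a 45-minute period = 0.75 hours).
P(N ≥ 5) = 1 − P(N ≤ 4) ≈ 0.4821.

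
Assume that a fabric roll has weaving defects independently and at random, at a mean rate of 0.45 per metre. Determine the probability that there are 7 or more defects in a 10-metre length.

Over the interval, μ = 0.45 × 10 = 4.5 (a 10-metre length = 10 metres).
P(N ≥ 7) = 1 − P(N ≤ 6) = 1 − Σ_{j=0}^{6} e^(−μ) μ^j/j! ≈ 0.1689.

0.1689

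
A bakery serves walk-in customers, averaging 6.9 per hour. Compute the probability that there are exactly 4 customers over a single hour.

0.0952

With mean μ = 6.9 per hour,
P(N = 4) = e^(−μ) μ^4/4! = e^(−6.9) · 6.9^4/24 ≈ 0.0952.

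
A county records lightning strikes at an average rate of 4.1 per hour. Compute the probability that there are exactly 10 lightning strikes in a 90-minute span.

0.0455

Over the interval, μ = 4.1 × 1.5 = 6.15 (a 90-minute span = 1.5 hours).
P(N = 10) = e^(−μ) μ^10/10! = e^(−6.15) · 6.15^10/3628800 ≈ 0.0455.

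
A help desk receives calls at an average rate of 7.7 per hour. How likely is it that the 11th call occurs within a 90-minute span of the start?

0.6039

Over the interval, μ = 7.7 × 1.5 = 11.55 (a 90-minute span = 1.5 hours).
The 11th arrival falls in the interval iff at least 11 events occur there: P(S_11 ≤ t) = P(N ≥ 11) = 1 − P(N ≤ 10) ≈ 0.6039.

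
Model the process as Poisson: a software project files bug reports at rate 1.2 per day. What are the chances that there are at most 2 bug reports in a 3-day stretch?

0.3027

Over the interval, μ = 1.2 × 3 = 3.6 (a 3-day stretch = 3 days).
P(N ≤ 2) = Σ_{j=0}^{2} e^(−μ) μ^j/j! ≈ 0.3027.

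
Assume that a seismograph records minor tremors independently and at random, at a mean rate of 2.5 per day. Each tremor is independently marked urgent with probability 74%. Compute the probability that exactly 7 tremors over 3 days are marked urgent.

0.1251

Thinning: the tremors that are marked urgent themselves form a Poisson process with rate 0.74 × 2.5 = 1.85 per day.
Over the interval, μ = 1.85 × 3 = 5.55 (3 days).
P(N = 7) = e^(−5.55) · 5.55^7/7! ≈ 0.1251.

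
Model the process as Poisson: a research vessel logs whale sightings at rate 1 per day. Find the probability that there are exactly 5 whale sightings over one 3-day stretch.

0.1008

Over the interval, μ = 1 × 3 = 3 (a 3-day stretch = 3 days).
P(N = 5) = e^(−μ) μ^5/5! = e^(−3) · 3^5/120 ≈ 0.1008.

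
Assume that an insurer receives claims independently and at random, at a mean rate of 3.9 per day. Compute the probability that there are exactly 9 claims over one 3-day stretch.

0.0939

Over the interval, μ = 3.9 × 3 = 11.7 (a 3-day stretch = 3 days).
P(N = 9) = e^(−μ) μ^9/9! = e^(−11.7) · 11.7^9/362880 ≈ 0.0939.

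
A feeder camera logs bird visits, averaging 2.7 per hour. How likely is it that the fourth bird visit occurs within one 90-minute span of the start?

0.5762

Over the interval, μ = 2.7 × 1.5 = 4.05 (a 90-minute span = 1.5 hours).
The fourth arrival falls in the interval iff at least 4 events occur there: P(S_4 ≤ t) = P(N ≥ 4) = 1 − P(N ≤ 3) ≈ 0.5762.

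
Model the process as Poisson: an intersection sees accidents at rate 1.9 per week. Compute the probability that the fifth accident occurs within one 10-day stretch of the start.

0.1392

Over the interval, μ = 1.9 × 10/7 ≈ 2.71429 (a 10-day stretch = 10/7 weeks).
The fifth arrival falls in the interval iff at least 5 events occur there: P(S_5 ≤ t) = P(N ≥ 5) = 1 − P(N ≤ 4) ≈ 0.1392.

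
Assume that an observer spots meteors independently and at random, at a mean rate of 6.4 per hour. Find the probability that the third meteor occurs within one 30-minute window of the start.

Over the interval, μ = 6.4 × 0.5 = 3.2 (a 30-minute window = 0.5 hours).
The third arrival falls in the interval iff at least 3 events occur there: P(S_3 ≤ t) = P(N ≥ 3) = 1 − P(N ≤ 2) ≈ 0.6201.

0.6201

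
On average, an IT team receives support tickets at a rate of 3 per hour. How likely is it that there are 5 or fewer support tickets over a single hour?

0.9161

With mean μ = 3 per hour,
P(N ≤ 5) = Σ_{j=0}^{5} e^(−μ) μ^j/j! ≈ 0.9161.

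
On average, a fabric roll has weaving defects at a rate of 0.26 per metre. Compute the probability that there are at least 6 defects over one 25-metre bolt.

Over the interval, μ = 0.26 × 25 = 6.5 (a 25-metre bolt = 25 metres).
P(N ≥ 6) = 1 − P(N ≤ 5) = 1 − Σ_{j=0}^{5} e^(−μ) μ^j/j! ≈ 0.6310.

0.6310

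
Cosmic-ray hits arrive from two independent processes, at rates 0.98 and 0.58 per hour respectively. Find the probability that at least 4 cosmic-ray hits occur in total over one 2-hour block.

0.3796

Independent Poisson processes superpose: combined rate λ = 0.98 + 0.58 = 1.56 per hour.
Over the interval, μ = 1.56 × 2 = 3.12 (a 2-hour block = 2 hours).
P(N ≥ 4) = 1 − P(N ≤ 3) ≈ 0.3796.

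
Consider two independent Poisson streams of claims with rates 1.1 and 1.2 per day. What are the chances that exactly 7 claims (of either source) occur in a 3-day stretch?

Independent Poisson processes superpose: combined rate λ = 1.1 + 1.2 = 2.3 per day.
Over the interval, μ = 2.3 × 3 = 6.9 (a 3-day stretch = 3 days).
P(N = 7) = e^(−6.9) · 6.9^7/7! ≈ 0.1489.

0.1489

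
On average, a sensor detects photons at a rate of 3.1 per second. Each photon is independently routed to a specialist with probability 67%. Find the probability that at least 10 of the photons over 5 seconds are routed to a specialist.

0.5892

Thinning: the photons that are routed to a specialist themselves form a Poisson process with rate 0.67 × 3.1 = 2.077 per second.
Over the interval, μ = 2.077 × 5 = 10.385 (5 seconds).
P(N ≥ 10) = 1 − P(N ≤ 9) ≈ 0.5892.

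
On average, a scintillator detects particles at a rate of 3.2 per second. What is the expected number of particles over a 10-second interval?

32

E[N] = λt = 3.2 × 10 = 32 (a 10-second interval = 10 seconds).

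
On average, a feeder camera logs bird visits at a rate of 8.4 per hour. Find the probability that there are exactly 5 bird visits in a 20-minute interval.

Over the interval, μ = 8.4 × 1/3 = 2.8 (a 20-minute interval = 1/3 hours).
P(N = 5) = e^(−μ) μ^5/5! = e^(−2.8) · 2.8^5/120 ≈ 0.0872.

0.0872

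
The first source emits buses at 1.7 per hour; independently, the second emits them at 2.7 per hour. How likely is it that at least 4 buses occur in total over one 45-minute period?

0.4197

Independent Poisson processes superpose: combined rate λ = 1.7 + 2.7 = 4.4 per hour.
Over the interval, μ = 4.4 × 0.75 = 3.3 (a 45-minute period = 0.75 hours).
P(N ≥ 4) = 1 − P(N ≤ 3) ≈ 0.4197.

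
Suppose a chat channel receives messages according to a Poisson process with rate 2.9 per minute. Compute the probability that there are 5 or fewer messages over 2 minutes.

Over the interval, μ = 2.9 × 2 = 5.8 (2 minutes).
P(N ≤ 5) = Σ_{j=0}^{5} e^(−μ) μ^j/j! ≈ 0.4783.

0.4783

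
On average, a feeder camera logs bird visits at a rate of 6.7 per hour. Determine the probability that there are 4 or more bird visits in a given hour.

With mean μ = 6.7 per hour,
P(N ≥ 4) = 1 − P(N ≤ 3) = 1 − Σ_{j=0}^{3} e^(−μ) μ^j/j! ≈ 0.9012.

0.9012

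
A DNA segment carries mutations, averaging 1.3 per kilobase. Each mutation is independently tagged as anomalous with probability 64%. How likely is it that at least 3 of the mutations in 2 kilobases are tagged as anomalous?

0.2333

Thinning: the mutations that are tagged as anomalous themselves form a Poisson process with rate 0.64 × 1.3 = 0.832 per kilobase.
Over the interval, μ = 0.832 × 2 = 1.664 (2 kilobases).
P(N ≥ 3) = 1 − P(N ≤ 2) ≈ 0.2333.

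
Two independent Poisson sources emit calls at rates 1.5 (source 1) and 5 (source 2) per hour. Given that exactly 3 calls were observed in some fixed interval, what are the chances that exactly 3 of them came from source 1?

0.0123

Given the total, each event is independently from source 1 with probability p = λ_1/(λ_1+λ_2) = 1.5/6.5 ≈ 0.2308.
So K ~ Binomial(3, 1.5/6.5): P(K = 3) = C(3,3) · (1.5/6.5)^3 · (5/6.5)^0 ≈ 0.0123.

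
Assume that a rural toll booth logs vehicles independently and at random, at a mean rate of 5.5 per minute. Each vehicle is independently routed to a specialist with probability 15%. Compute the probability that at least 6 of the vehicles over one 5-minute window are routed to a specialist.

0.2347

Thinning: the vehicles that are routed to a specialist themselves form a Poisson process with rate 0.15 × 5.5 = 0.825 per minute.
Over the interval, μ = 0.825 × 5 = 4.125 (a 5-minute window = 5 minutes).
P(N ≥ 6) = 1 − P(N ≤ 5) ≈ 0.2347.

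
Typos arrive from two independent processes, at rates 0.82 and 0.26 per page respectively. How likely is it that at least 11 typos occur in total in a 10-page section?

Independent Poisson processes superpose: combined rate λ = 0.82 + 0.26 = 1.08 per page.
Over the interval, μ = 1.08 × 10 = 10.8 (a 10-page section = 10 pages).
P(N ≥ 11) = 1 − P(N ≤ 10) ≈ 0.5160.

0.5160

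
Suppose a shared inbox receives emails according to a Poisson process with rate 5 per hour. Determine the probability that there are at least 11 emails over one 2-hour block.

Over the interval, μ = 5 × 2 = 10 (a 2-hour block = 2 hours).
P(N ≥ 11) = 1 − P(N ≤ 10) = 1 − Σ_{j=0}^{10} e^(−μ) μ^j/j! ≈ 0.4170.

0.4170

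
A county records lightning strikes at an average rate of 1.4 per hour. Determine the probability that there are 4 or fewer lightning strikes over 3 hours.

0.5898

Over the interval, μ = 1.4 × 3 = 4.2 (3 hours).
P(N ≤ 4) = Σ_{j=0}^{4} e^(−μ) μ^j/j! ≈ 0.5898.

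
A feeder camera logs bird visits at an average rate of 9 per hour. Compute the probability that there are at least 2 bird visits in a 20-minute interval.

0.8009

Over the interval, μ = 9 × 1/3 = 3 (a 20-minute interval = 1/3 hours).
P(N ≥ 2) = 1 − P(N ≤ 1) = 1 − Σ_{j=0}^{1} e^(−μ) μ^j/j! ≈ 0.8009.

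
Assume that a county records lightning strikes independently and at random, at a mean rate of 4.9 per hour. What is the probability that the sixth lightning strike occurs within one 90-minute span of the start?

Over the interval, μ = 4.9 × 1.5 = 7.35 (a 90-minute span = 1.5 hours).
The sixth arrival falls in the interval iff at least 6 events occur there: P(S_6 ≤ t) = P(N ≥ 6) = 1 − P(N ≤ 5) ≈ 0.7417.

0.7417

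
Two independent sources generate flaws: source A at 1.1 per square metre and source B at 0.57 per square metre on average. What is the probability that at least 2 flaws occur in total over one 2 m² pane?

0.8462

Independent Poisson processes superpose: combined rate λ = 1.1 + 0.57 = 1.67 per square metre.
Over the interval, μ = 1.67 × 2 = 3.34 (a 2 m² pane = 2 square metres).
P(N ≥ 2) = 1 − P(N ≤ 1) ≈ 0.8462.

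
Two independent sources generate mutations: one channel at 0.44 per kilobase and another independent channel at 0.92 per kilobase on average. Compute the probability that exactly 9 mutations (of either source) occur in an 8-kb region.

0.1109

Independent Poisson processes superpose: combined rate λ = 0.44 + 0.92 = 1.36 per kilobase.
Over the interval, μ = 1.36 × 8 = 10.88 (an 8-kb region = 8 kilobases).
P(N = 9) = e^(−10.88) · 10.88^9/9! ≈ 0.1109.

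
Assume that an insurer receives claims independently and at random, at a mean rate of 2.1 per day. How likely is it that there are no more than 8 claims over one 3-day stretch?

0.8148

Over the interval, μ = 2.1 × 3 = 6.3 (a 3-day stretch = 3 days).
P(N ≤ 8) = Σ_{j=0}^{8} e^(−μ) μ^j/j! ≈ 0.8148.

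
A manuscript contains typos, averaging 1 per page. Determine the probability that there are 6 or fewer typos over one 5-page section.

0.7622

Over the interval, μ = 1 × 5 = 5 (a 5-page section = 5 pages).
P(N ≤ 6) = Σ_{j=0}^{6} e^(−μ) μ^j/j! ≈ 0.7622.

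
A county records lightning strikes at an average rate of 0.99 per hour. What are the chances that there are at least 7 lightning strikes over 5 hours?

0.2305

Over the interval, μ = 0.99 × 5 = 4.95 (5 hours).
P(N ≥ 7) = 1 − P(N ≤ 6) = 1 − Σ_{j=0}^{6} e^(−μ) μ^j/j! ≈ 0.2305.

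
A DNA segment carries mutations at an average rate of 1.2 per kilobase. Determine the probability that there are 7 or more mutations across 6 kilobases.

Over the interval, μ = 1.2 × 6 = 7.2 (6 kilobases).
P(N ≥ 7) = 1 − P(N ≤ 6) = 1 − Σ_{j=0}^{6} e^(−μ) μ^j/j! ≈ 0.5796.

0.5796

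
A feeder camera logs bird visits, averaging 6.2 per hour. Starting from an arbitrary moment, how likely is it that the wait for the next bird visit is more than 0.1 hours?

The wait for the next event is exponential with rate λ = 6.2 per hour.
P(T > 0.1) = e^(−λt) = e^(−6.2 × 0.1) = e^(−0.62) ≈ 0.5379.

0.5379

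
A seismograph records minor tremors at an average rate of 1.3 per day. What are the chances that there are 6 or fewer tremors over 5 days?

0.5265

Over the interval, μ = 1.3 × 5 = 6.5 (5 days).
P(N ≤ 6) = Σ_{j=0}^{6} e^(−μ) μ^j/j! ≈ 0.5265.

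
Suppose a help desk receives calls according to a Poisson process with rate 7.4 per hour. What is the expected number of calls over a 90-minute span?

11.1

E[N] = λt = 7.4 × 1.5 = 11.1 (a 90-minute span = 1.5 hours).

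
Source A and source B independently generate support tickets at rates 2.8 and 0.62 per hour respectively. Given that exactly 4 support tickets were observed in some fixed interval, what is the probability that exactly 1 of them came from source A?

Given the total, each event is independently from source A with probability p = λ_A/(λ_A+λ_B) = 2.8/3.42 ≈ 0.8187.
So K ~ Binomial(4, 2.8/3.42): P(K = 1) = C(4,1) · (2.8/3.42)^1 · (0.62/3.42)^3 ≈ 0.0195.

0.0195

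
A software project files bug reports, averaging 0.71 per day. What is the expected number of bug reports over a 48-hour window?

E[N] = λt = 0.71 × 2 = 1.42 (a 48-hour window = 2 days).

1.42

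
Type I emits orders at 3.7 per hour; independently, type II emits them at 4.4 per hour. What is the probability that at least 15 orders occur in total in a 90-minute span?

0.2417

Independent Poisson processes superpose: combined rate λ = 3.7 + 4.4 = 8.1 per hour.
Over the interval, μ = 8.1 × 1.5 = 12.15 (a 90-minute span = 1.5 hours).
P(N ≥ 15) = 1 − P(N ≤ 14) ≈ 0.2417.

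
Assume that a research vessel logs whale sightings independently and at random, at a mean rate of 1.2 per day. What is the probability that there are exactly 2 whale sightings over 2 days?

0.2613

Over the interval, μ = 1.2 × 2 = 2.4 (2 days).
P(N = 2) = e^(−μ) μ^2/2! = e^(−2.4) · 2.4^2/2 ≈ 0.2613.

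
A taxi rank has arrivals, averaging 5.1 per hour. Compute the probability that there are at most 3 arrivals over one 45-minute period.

Over the interval, μ = 5.1 × 0.75 = 3.825 (a 45-minute period = 0.75 hours).
P(N ≤ 3) = Σ_{j=0}^{3} e^(−μ) μ^j/j! ≈ 0.4684.

0.4684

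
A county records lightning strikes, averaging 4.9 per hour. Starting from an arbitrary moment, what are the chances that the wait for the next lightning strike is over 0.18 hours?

0.4140

The wait for the next event is exponential with rate λ = 4.9 per hour.
P(T > 0.18) = e^(−λt) = e^(−4.9 × 0.18) = e^(−0.882) ≈ 0.4140.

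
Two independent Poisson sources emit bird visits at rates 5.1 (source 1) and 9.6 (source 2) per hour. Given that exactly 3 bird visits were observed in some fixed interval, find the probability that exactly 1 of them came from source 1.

0.4439

Given the total, each event is independently from source 1 with probability p = λ_1/(λ_1+λ_2) = 5.1/14.7 ≈ 0.3469.
So K ~ Binomial(3, 5.1/14.7): P(K = 1) = C(3,1) · (5.1/14.7)^1 · (9.6/14.7)^2 ≈ 0.4439.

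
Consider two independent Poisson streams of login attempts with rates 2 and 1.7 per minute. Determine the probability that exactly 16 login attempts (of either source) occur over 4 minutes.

Independent Poisson processes superpose: combined rate λ = 2 + 1.7 = 3.7 per minute.
Over the interval, μ = 3.7 × 4 = 14.8 (4 minutes).
P(N = 16) = e^(−14.8) · 14.8^16/16! ≈ 0.0946.

0.0946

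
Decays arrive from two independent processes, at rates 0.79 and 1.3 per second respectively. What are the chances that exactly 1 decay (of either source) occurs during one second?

Independent Poisson processes superpose: combined rate λ = 0.79 + 1.3 = 2.09 per second.
So μ = 2.09.
P(N = 1) = e^(−2.09) · 2.09^1/1! ≈ 0.2585.

0.2585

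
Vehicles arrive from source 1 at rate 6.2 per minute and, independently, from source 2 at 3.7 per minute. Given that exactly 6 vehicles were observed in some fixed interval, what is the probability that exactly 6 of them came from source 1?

Given the total, each event is independently from source 1 with probability p = λ_1/(λ_1+λ_2) = 6.2/9.9 ≈ 0.6263.
So K ~ Binomial(6, 6.2/9.9): P(K = 6) = C(6,6) · (6.2/9.9)^6 · (3.7/9.9)^0 ≈ 0.0603.

0.0603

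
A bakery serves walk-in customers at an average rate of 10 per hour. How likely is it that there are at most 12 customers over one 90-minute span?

Over the interval, μ = 10 × 1.5 = 15 (a 90-minute span = 1.5 hours).
P(N ≤ 12) = Σ_{j=0}^{12} e^(−μ) μ^j/j! ≈ 0.2676.

0.2676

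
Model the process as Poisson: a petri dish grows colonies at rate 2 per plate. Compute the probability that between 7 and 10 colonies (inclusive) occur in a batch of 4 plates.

0.5025

Over the interval, μ = 2 × 4 = 8 (a batch of 4 plates = 4 plates).
P(7 ≤ N ≤ 10) = Σ_{j=7}^{10} e^(−8) · 8^j/j! ≈ 0.5025.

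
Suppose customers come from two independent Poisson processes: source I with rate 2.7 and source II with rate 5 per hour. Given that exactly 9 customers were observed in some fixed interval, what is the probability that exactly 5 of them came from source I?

Given the total, each event is independently from source I with probability p = λ_I/(λ_I+λ_II) = 2.7/7.7 ≈ 0.3506.
So K ~ Binomial(9, 2.7/7.7): P(K = 5) = C(9,5) · (2.7/7.7)^5 · (5/7.7)^4 ≈ 0.1188.

0.1188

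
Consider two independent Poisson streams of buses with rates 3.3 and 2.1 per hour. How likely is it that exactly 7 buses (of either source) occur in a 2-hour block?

Independent Poisson processes superpose: combined rate λ = 3.3 + 2.1 = 5.4 per hour.
Over the interval, μ = 5.4 × 2 = 10.8 (a 2-hour block = 2 hours).
P(N = 7) = e^(−10.8) · 10.8^7/7! ≈ 0.0694.

0.0694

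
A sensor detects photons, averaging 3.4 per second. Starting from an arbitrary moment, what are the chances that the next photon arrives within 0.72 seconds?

0.9135

Inter-arrival times are exponential with rate λ = 3.4 per second.
P(T ≤ 0.72) = 1 − e^(−λt) = 1 − e^(−3.4 × 0.72) = 1 − e^(−2.448) ≈ 0.9135.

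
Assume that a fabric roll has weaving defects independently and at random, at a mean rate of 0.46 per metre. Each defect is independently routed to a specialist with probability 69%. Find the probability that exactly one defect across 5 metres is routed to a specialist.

Thinning: the defects that are routed to a specialist themselves form a Poisson process with rate 0.69 × 0.46 = 0.3174 per metre.
Over the interval, μ = 0.3174 × 5 = 1.587 (5 metres).
P(N = 1) = e^(−1.587) · 1.587^1/1! ≈ 0.3246.

0.3246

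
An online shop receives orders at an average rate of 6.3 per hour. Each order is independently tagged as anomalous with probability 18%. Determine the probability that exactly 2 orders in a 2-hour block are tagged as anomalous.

Thinning: the orders that are tagged as anomalous themselves form a Poisson process with rate 0.18 × 6.3 = 1.134 per hour.
Over the interval, μ = 1.134 × 2 = 2.268 (a 2-hour block = 2 hours).
P(N = 2) = e^(−2.268) · 2.268^2/2! ≈ 0.2662.

0.2662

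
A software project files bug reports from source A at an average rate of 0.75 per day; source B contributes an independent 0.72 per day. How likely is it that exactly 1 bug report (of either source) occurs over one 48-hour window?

Independent Poisson processes superpose: combined rate λ = 0.75 + 0.72 = 1.47 per day.
Over the interval, μ = 1.47 × 2 = 2.94 (a 48-hour window = 2 days).
P(N = 1) = e^(−2.94) · 2.94^1/1! ≈ 0.1554.

0.1554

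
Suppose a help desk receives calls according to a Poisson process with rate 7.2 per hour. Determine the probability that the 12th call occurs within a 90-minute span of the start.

Over the interval, μ = 7.2 × 1.5 = 10.8 (a 90-minute span = 1.5 hours).
The 12th arrival falls in the interval iff at least 12 events occur there: P(S_12 ≤ t) = P(N ≥ 12) = 1 − P(N ≤ 11) ≈ 0.3969.

0.3969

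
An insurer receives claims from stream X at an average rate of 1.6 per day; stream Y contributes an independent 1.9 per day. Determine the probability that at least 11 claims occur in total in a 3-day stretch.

0.4793

Independent Poisson processes superpose: combined rate λ = 1.6 + 1.9 = 3.5 per day.
Over the interval, μ = 3.5 × 3 = 10.5 (a 3-day stretch = 3 days).
P(N ≥ 11) = 1 − P(N ≤ 10) ≈ 0.4793.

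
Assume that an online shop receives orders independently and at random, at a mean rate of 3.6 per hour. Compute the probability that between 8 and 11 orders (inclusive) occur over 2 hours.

Over the interval, μ = 3.6 × 2 = 7.2 (2 hours).
P(8 ≤ N ≤ 11) = Σ_{j=8}^{11} e^(−7.2) · 7.2^j/j! ≈ 0.3682.

0.3682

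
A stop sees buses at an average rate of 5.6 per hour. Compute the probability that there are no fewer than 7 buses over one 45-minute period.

Over the interval, μ = 5.6 × 0.75 = 4.2 (a 45-minute period = 0.75 hours).
P(N ≥ 7) = 1 − P(N ≤ 6) = 1 − Σ_{j=0}^{6} e^(−μ) μ^j/j! ≈ 0.1325.

0.1325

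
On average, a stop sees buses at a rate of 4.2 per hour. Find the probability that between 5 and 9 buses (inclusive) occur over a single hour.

0.3990

With mean μ = 4.2 per hour,
P(5 ≤ N ≤ 9) = Σ_{j=5}^{9} e^(−4.2) · 4.2^j/j! ≈ 0.3990.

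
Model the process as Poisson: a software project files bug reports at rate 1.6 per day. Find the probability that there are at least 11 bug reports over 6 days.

0.3671

Over the interval, μ = 1.6 × 6 = 9.6 (6 days).
P(N ≥ 11) = 1 − P(N ≤ 10) = 1 − Σ_{j=0}^{10} e^(−μ) μ^j/j! ≈ 0.3671.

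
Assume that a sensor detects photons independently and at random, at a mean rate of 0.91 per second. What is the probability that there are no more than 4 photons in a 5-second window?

Over the interval, μ = 0.91 × 5 = 4.55 (a 5-second window = 5 seconds).
P(N ≤ 4) = Σ_{j=0}^{4} e^(−μ) μ^j/j! ≈ 0.5226.

0.5226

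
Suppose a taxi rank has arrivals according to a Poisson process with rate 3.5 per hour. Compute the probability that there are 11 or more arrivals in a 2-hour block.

0.0985

Over the interval, μ = 3.5 × 2 = 7 (a 2-hour block = 2 hours).
P(N ≥ 11) = 1 − P(N ≤ 10) = 1 − Σ_{j=0}^{10} e^(−μ) μ^j/j! ≈ 0.0985.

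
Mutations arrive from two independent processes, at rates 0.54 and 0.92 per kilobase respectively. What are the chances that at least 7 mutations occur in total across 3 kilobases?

0.1539

Independent Poisson processes superpose: combined rate λ = 0.54 + 0.92 = 1.46 per kilobase.
Over the interval, μ = 1.46 × 3 = 4.38 (3 kilobases).
P(N ≥ 7) = 1 − P(N ≤ 6) ≈ 0.1539.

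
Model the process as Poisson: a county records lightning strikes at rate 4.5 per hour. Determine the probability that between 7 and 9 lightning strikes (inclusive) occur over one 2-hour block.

Over the interval, μ = 4.5 × 2 = 9 (a 2-hour block = 2 hours).
P(7 ≤ N ≤ 9) = Σ_{j=7}^{9} e^(−9) · 9^j/j! ≈ 0.3806.

0.3806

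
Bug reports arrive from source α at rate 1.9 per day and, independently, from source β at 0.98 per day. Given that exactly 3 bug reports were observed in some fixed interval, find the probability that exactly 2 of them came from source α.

Given the total, each event is independently from source α with probability p = λ_α/(λ_α+λ_β) = 1.9/2.88 ≈ 0.6597.
So K ~ Binomial(3, 1.9/2.88): P(K = 2) = C(3,2) · (1.9/2.88)^2 · (0.98/2.88)^1 ≈ 0.4443.

0.4443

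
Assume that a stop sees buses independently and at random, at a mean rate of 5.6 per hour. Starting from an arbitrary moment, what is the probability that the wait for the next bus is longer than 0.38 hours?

0.1191

The wait for the next event is exponential with rate λ = 5.6 per hour.
P(T > 0.38) = e^(−λt) = e^(−5.6 × 0.38) = e^(−2.128) ≈ 0.1191.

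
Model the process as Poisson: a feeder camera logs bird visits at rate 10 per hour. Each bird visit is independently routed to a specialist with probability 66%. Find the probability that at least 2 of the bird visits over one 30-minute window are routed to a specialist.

Thinning: the bird visits that are routed to a specialist themselves form a Poisson process with rate 0.66 × 10 = 6.6 per hour.
Over the interval, μ = 6.6 × 0.5 = 3.3 (a 30-minute window = 0.5 hours).
P(N ≥ 2) = 1 − P(N ≤ 1) ≈ 0.8414.

0.8414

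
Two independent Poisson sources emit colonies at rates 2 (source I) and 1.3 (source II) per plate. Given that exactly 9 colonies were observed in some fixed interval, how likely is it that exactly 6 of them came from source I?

0.2545

Given the total, each event is independently from source I with probability p = λ_I/(λ_I+λ_II) = 2/3.3 ≈ 0.6061.
So K ~ Binomial(9, 2/3.3): P(K = 6) = C(9,6) · (2/3.3)^6 · (1.3/3.3)^3 ≈ 0.2545.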